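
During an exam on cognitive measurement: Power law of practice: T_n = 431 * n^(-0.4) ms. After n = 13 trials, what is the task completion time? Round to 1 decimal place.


T_n = 431 * 13^(-0.4)
13^(-0.4) = 0.358445
T_n = 431 * 0.358445
= 154.5 ms


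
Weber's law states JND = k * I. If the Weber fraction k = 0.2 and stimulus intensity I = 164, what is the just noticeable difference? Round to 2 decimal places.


JND = k * I
JND = 0.2 * 164
= 32.80


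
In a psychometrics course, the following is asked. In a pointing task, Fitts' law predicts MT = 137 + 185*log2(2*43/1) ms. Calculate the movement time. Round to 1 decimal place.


MT = 137 + 185 * log2(2*43/1)
2D/W = 86.0
log2(86.0) = 6.4263
MT = 137 + 185 * 6.4263
= 1325.9 ms


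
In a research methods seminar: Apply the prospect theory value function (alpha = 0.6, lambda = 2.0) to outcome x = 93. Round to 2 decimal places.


Since x = 93 >= 0, use v(x) = x^0.6
93^0.6 = 15.1736
v(93) = 15.17


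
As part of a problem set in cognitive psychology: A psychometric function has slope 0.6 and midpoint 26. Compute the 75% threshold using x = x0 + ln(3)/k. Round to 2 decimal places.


At P = 0.75: 0.75 = 1/(1 + e^(-k*(x-x0)))
Solving: e^(-k*(x-x0)) = 1/3
x = x0 + ln(3)/k
ln(3) = 1.0986
x = 26 + 1.0986/0.6
= 26 + 1.831
= 27.83


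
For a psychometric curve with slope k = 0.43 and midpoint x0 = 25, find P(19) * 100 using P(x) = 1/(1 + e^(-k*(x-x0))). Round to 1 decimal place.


P(x) = 1/(1 + e^(-0.43*(19 - 25)))
Exponent = -0.43 * -6 = 2.58
e^(2.58) = 13.197138
P = 1/(1 + 13.197138) = 0.070437
Percentage = 7.0


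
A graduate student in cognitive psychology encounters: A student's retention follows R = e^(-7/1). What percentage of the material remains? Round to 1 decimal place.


R = e^(-t/S)
-t/S = -7/1 = -7.0
R = e^(-7.0) = 0.000912
Percentage = 0.000912 * 100
= 0.1


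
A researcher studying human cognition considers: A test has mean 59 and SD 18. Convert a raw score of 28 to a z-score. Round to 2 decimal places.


z = (X - mu) / sigma
= (28 - 59) / 18
= -31 / 18
= -1.72


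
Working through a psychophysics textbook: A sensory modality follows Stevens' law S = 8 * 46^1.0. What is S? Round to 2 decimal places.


S = 8 * 46^1.0
46^1.0 = 46.0
S = 8 * 46.0
= 368.00


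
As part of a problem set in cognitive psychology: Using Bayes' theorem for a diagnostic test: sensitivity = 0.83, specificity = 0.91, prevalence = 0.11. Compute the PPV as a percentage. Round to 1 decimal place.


PPV = (sens * prev) / (sens * prev + (1-spec) * (1-prev))
Numerator = 0.83 * 0.11 = 0.0913
P(positive and no disease) = (1 - spec) * (1 - prev) = (1 - 0.91) * (1 - 0.11) = 0.0801
Denominator = 0.0913 + 0.0801 = 0.1714
PPV = 0.0913 / 0.1714 = 0.532672
As percentage = 53.3


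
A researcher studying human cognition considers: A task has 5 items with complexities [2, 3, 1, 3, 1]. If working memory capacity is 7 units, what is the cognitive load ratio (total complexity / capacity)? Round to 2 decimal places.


Total complexity = 2 + 3 + 1 + 3 + 1 = 10
Load = total / capacity = 10 / 7
= 1.43


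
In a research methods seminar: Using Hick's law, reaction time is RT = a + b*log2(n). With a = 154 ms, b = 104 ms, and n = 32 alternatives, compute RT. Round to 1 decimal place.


RT = 154 + 104 * log2(32)
log2(32) = 5.0
RT = 154 + 104 * 5.0
= 154 + 520.0
= 674.0 ms


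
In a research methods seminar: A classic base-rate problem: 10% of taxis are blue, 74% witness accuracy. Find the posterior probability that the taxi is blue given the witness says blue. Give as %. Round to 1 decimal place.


P(blue | says blue) = P(says blue | blue)*P(blue) / [P(says blue | blue)*P(blue) + P(says blue | not blue)*P(not blue)]
Numerator = 0.74 * 0.1 = 0.074
False identification = 0.26 * 0.9 = 0.234
P = 0.074 / (0.074 + 0.234)
= 0.074 / 0.308
As percentage = 24.0


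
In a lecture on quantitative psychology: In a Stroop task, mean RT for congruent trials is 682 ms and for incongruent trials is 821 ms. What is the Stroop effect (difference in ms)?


Stroop effect = RT(incongruent) - RT(congruent)
= 821 - 682
= 139 ms


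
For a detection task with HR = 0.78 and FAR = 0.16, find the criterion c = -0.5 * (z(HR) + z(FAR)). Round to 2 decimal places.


c = -0.5 * (z(HR) + z(FAR))
z(0.78) = 0.7722
z(0.16) = -0.9945
c = -0.5 * (0.7722 + -0.9945)
= -0.5 * -0.2223
= 0.11


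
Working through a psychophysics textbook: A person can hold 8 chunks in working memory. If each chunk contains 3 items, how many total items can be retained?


Total items = chunks * items_per_chunk
= 8 * 3
= 24


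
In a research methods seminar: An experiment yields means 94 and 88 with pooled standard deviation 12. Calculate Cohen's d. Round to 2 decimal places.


Cohen's d = (M1 - M2) / S_pooled
= (94 - 88) / 12
= 6 / 12
= 0.50


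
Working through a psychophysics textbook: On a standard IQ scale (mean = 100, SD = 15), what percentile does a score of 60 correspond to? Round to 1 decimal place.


z = (IQ - mean) / SD
z = (60 - 100) / 15 = -2.6667
Percentile = Phi(-2.6667) * 100
Phi(-2.6667) = 0.00383
= 0.4


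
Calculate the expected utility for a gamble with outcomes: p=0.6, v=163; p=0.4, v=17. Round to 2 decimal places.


EU = sum(p_i * v_i)
0.6 * 163 = 97.8
0.4 * 17 = 6.8
EU = 97.8 + 6.8
= 104.60


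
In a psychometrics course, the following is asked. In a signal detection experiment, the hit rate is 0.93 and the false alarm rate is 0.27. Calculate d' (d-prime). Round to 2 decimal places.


d' = z(HR) - z(FAR)
z(0.93) = 1.4758
z(0.27) = -0.6128
d' = 1.4758 - -0.6128
= 2.09


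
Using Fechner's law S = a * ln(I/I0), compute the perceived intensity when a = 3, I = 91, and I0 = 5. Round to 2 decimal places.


S = 3 * ln(91/5)
I/I0 = 18.2
ln(18.2) = 2.9014
S = 3 * 2.9014
= 8.70


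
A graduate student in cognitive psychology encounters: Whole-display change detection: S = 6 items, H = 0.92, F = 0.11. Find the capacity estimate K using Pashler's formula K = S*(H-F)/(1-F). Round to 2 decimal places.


K = S * (H - F) / (1 - F)
H - F = 0.81
1 - F = 0.89
K = 6 * 0.81 / 0.89
= 5.46


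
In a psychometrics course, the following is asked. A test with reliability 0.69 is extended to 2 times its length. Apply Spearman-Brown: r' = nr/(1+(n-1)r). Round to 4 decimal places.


r_new = n*r / (1 + (n-1)*r)
Numerator = 2 * 0.69 = 1.38
Denominator = 1 + 1 * 0.69 = 1.69
r_new = 1.38 / 1.69
= 0.8166


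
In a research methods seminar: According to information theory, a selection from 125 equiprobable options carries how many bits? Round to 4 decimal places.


H = log2(n)
H = log2(125)
= 6.9658


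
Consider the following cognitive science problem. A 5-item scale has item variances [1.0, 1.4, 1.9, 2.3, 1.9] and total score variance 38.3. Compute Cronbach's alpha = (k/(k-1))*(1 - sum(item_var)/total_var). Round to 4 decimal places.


alpha = (k/(k-1)) * (1 - sum(s_i^2)/s_total^2)
sum(item variances) = 8.5
k/(k-1) = 5/4 = 1.25
1 - 8.5/38.3 = 1 - 0.221932 = 0.778068
alpha = 1.25 * 0.778068
= 0.9726


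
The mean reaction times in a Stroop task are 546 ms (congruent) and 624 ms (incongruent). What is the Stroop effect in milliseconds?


Stroop effect = RT(incongruent) - RT(congruent)
= 624 - 546
= 78 ms


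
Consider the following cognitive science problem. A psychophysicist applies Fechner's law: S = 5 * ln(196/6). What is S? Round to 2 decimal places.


S = 5 * ln(196/6)
I/I0 = 32.666667
ln(32.666667) = 3.4864
S = 5 * 3.4864
= 17.43


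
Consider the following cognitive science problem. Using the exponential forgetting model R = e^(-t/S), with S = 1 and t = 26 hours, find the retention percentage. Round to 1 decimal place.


R = e^(-t/S)
-t/S = -26/1 = -26.0
R = e^(-26.0) = 0.0
Percentage = 0.0 * 100
= 0.0


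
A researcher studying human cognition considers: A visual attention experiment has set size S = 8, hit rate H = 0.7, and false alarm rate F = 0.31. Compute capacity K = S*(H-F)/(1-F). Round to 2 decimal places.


K = S * (H - F) / (1 - F)
H - F = 0.39
1 - F = 0.69
K = 8 * 0.39 / 0.69
= 4.52


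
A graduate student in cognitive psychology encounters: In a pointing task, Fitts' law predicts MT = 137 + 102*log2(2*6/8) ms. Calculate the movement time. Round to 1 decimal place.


MT = 137 + 102 * log2(2*6/8)
2D/W = 1.5
log2(1.5) = 0.585
MT = 137 + 102 * 0.585
= 196.7 ms


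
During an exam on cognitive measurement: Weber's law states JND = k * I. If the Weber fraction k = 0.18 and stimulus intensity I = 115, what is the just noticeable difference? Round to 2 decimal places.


JND = k * I
JND = 0.18 * 115
= 20.70


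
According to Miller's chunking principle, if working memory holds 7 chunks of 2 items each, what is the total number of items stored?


Total items = chunks * items_per_chunk
= 7 * 2
= 14


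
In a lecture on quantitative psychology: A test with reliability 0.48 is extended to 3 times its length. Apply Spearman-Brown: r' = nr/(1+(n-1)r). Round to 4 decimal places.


r_new = n*r / (1 + (n-1)*r)
Numerator = 3 * 0.48 = 1.44
Denominator = 1 + 2 * 0.48 = 1.96
r_new = 1.44 / 1.96
= 0.7347


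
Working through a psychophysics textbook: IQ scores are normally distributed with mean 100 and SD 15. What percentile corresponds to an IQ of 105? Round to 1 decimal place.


z = (IQ - mean) / SD
z = (105 - 100) / 15 = 0.3333
Percentile = Phi(0.3333) * 100
Phi(0.3333) = 0.630546
= 63.1


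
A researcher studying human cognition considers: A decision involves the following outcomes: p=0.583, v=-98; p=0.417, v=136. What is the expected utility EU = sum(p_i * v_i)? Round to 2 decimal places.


EU = sum(p_i * v_i)
0.583 * -98 = -57.134
0.417 * 136 = 56.712
EU = -57.134 + 56.712
= -0.42


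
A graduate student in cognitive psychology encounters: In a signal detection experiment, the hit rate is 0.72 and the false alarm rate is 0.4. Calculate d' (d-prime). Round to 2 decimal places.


d' = z(HR) - z(FAR)
z(0.72) = 0.5828
z(0.4) = -0.2533
d' = 0.5828 - -0.2533
= 0.84


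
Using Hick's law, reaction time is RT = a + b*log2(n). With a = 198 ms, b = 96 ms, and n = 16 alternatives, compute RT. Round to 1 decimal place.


RT = 198 + 96 * log2(16)
log2(16) = 4.0
RT = 198 + 96 * 4.0
= 198 + 384.0
= 582.0 ms


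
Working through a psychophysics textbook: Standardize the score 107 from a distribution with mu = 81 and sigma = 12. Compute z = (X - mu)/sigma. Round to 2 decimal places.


z = (X - mu) / sigma
= (107 - 81) / 12
= 26 / 12
= 2.17


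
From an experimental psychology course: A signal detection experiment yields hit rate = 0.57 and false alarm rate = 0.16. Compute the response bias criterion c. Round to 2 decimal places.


c = -0.5 * (z(HR) + z(FAR))
z(0.57) = 0.1764
z(0.16) = -0.9945
c = -0.5 * (0.1764 + -0.9945)
= -0.5 * -0.8181
= 0.41


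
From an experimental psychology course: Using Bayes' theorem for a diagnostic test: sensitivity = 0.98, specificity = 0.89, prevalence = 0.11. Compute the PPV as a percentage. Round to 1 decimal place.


PPV = (sens * prev) / (sens * prev + (1-spec) * (1-prev))
Numerator = 0.98 * 0.11 = 0.1078
P(positive and no disease) = (1 - spec) * (1 - prev) = (1 - 0.89) * (1 - 0.11) = 0.0979
Denominator = 0.1078 + 0.0979 = 0.2057
PPV = 0.1078 / 0.2057 = 0.524064
As percentage = 52.4


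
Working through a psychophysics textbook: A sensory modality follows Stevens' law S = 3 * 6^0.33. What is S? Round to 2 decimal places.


S = 3 * 6^0.33
6^0.33 = 1.8063
S = 3 * 1.8063
= 5.42


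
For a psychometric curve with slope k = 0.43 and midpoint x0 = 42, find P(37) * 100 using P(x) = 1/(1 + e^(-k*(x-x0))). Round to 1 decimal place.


P(x) = 1/(1 + e^(-0.43*(37 - 42)))
Exponent = -0.43 * -5 = 2.15
e^(2.15) = 8.584858
P = 1/(1 + 8.584858) = 0.104331
Percentage = 10.4


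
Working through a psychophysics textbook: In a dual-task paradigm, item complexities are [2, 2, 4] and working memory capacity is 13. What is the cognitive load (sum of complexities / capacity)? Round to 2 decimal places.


Total complexity = 2 + 2 + 4 = 8
Load = total / capacity = 8 / 13
= 0.62


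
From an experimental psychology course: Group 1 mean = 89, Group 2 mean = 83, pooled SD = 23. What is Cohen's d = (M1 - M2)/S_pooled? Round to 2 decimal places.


Cohen's d = (M1 - M2) / S_pooled
= (89 - 83) / 23
= 6 / 23
= 0.26


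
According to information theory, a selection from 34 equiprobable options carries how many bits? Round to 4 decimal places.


H = log2(n)
H = log2(34)
= 5.0875


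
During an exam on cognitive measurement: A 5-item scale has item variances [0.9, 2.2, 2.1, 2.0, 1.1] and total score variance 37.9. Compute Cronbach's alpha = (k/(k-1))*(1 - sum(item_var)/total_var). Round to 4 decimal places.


alpha = (k/(k-1)) * (1 - sum(s_i^2)/s_total^2)
sum(item variances) = 8.3
k/(k-1) = 5/4 = 1.25
1 - 8.3/37.9 = 1 - 0.218997 = 0.781003
alpha = 1.25 * 0.781003
= 0.9763


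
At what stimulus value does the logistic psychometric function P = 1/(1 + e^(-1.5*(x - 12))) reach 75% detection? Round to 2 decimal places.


At P = 0.75: 0.75 = 1/(1 + e^(-k*(x-x0)))
Solving: e^(-k*(x-x0)) = 1/3
x = x0 + ln(3)/k
ln(3) = 1.0986
x = 12 + 1.0986/1.5
= 12 + 0.7324
= 12.73


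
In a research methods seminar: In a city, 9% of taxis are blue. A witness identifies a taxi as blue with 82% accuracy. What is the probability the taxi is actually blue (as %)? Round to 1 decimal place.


P(blue | says blue) = P(says blue | blue)*P(blue) / [P(says blue | blue)*P(blue) + P(says blue | not blue)*P(not blue)]
Numerator = 0.82 * 0.09 = 0.0738
False identification = 0.18 * 0.91 = 0.1638
P = 0.0738 / (0.0738 + 0.1638)
= 0.0738 / 0.2376
As percentage = 31.1


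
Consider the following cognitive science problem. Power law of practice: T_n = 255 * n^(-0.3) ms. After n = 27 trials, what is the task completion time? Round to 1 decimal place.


T_n = 255 * 27^(-0.3)
27^(-0.3) = 0.372041
T_n = 255 * 0.372041
= 94.9 ms


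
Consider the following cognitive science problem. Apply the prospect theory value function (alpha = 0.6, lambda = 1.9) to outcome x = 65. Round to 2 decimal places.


Since x = 65 >= 0, use v(x) = x^0.6
65^0.6 = 12.2391
v(65) = 12.24


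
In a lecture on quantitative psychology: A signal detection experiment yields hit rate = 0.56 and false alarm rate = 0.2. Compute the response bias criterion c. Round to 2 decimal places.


c = -0.5 * (z(HR) + z(FAR))
z(0.56) = 0.151
z(0.2) = -0.8416
c = -0.5 * (0.151 + -0.8416)
= -0.5 * -0.6906
= 0.35


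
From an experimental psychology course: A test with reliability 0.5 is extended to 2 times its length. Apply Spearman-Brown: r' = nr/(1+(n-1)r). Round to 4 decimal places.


r_new = n*r / (1 + (n-1)*r)
Numerator = 2 * 0.5 = 1.0
Denominator = 1 + 1 * 0.5 = 1.5
r_new = 1.0 / 1.5
= 0.6667


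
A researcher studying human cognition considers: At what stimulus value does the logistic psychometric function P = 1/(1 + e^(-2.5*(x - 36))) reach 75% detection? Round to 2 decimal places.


At P = 0.75: 0.75 = 1/(1 + e^(-k*(x-x0)))
Solving: e^(-k*(x-x0)) = 1/3
x = x0 + ln(3)/k
ln(3) = 1.0986
x = 36 + 1.0986/2.5
= 36 + 0.4394
= 36.44


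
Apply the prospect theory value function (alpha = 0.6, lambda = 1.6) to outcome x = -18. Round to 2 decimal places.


Since x = -18 < 0, use v(x) = -lambda*(-x)^alpha
(-x) = 18
18^0.6 = 5.6645
v(-18) = -1.6 * 5.6645
= -9.06


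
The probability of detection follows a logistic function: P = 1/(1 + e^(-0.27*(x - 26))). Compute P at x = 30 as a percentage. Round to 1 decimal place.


P(x) = 1/(1 + e^(-0.27*(30 - 26)))
Exponent = -0.27 * 4 = -1.08
e^(-1.08) = 0.339596
P = 1/(1 + 0.339596) = 0.746494
Percentage = 74.6


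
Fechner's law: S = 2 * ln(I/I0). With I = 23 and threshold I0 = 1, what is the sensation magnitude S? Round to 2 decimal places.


S = 2 * ln(23/1)
I/I0 = 23.0
ln(23.0) = 3.1355
S = 2 * 3.1355
= 6.27


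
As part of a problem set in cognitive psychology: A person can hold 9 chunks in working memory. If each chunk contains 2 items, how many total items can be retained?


Total items = chunks * items_per_chunk
= 9 * 2
= 18


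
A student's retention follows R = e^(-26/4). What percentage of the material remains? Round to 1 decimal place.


R = e^(-t/S)
-t/S = -26/4 = -6.5
R = e^(-6.5) = 0.001503
Percentage = 0.001503 * 100
= 0.2


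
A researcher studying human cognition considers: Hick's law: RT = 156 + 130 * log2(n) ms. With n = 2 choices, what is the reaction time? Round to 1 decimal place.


RT = 156 + 130 * log2(2)
log2(2) = 1.0
RT = 156 + 130 * 1.0
= 156 + 130.0
= 286.0 ms


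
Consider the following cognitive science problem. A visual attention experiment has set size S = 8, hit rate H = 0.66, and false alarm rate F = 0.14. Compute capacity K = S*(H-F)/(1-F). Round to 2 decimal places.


K = S * (H - F) / (1 - F)
H - F = 0.52
1 - F = 0.86
K = 8 * 0.52 / 0.86
= 4.84


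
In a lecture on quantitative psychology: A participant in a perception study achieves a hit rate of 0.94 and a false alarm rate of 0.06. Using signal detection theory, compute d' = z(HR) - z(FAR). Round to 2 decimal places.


d' = z(HR) - z(FAR)
z(0.94) = 1.5548
z(0.06) = -1.5548
d' = 1.5548 - -1.5548
= 3.11


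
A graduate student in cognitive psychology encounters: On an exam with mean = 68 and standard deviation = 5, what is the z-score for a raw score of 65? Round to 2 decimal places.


z = (X - mu) / sigma
= (65 - 68) / 5
= -3 / 5
= -0.60


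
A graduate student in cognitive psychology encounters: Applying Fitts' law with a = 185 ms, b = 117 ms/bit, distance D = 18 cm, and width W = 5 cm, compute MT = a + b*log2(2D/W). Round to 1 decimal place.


MT = 185 + 117 * log2(2*18/5)
2D/W = 7.2
log2(7.2) = 2.848
MT = 185 + 117 * 2.848
= 518.2 ms


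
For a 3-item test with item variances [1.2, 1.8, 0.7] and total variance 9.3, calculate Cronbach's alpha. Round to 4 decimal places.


alpha = (k/(k-1)) * (1 - sum(s_i^2)/s_total^2)
sum(item variances) = 3.7
k/(k-1) = 3/2 = 1.5
1 - 3.7/9.3 = 1 - 0.397849 = 0.602151
alpha = 1.5 * 0.602151
= 0.9032


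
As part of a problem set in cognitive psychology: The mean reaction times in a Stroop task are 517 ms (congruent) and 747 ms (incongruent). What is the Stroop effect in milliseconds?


Stroop effect = RT(incongruent) - RT(congruent)
= 747 - 517
= 230 ms


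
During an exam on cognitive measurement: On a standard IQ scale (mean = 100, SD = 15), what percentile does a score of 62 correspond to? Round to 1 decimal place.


z = (IQ - mean) / SD
z = (62 - 100) / 15 = -2.5333
Percentile = Phi(-2.5333) * 100
Phi(-2.5333) = 0.00565
= 0.6


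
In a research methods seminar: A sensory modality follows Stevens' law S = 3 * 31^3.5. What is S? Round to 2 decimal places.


S = 3 * 31^3.5
31^3.5 = 165869.2681
S = 3 * 165869.2681
= 497607.80


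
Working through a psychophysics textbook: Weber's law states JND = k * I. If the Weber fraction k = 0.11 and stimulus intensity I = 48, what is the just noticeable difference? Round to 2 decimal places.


JND = k * I
JND = 0.11 * 48
= 5.28


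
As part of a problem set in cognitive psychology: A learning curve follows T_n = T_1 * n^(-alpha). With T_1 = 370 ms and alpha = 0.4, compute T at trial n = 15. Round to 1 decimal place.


T_n = 370 * 15^(-0.4)
15^(-0.4) = 0.338504
T_n = 370 * 0.338504
= 125.2 ms


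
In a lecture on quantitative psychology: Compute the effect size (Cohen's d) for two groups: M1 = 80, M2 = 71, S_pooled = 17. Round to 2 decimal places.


Cohen's d = (M1 - M2) / S_pooled
= (80 - 71) / 17
= 9 / 17
= 0.53


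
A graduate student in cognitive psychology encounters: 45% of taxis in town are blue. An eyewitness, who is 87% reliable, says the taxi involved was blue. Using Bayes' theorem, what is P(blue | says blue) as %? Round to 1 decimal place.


P(blue | says blue) = P(says blue | blue)*P(blue) / [P(says blue | blue)*P(blue) + P(says blue | not blue)*P(not blue)]
Numerator = 0.87 * 0.45 = 0.3915
False identification = 0.13 * 0.55 = 0.0715
P = 0.3915 / (0.3915 + 0.0715)
= 0.3915 / 0.463
As percentage = 84.6


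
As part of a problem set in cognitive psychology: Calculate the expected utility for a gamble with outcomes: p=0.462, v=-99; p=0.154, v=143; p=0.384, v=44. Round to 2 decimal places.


EU = sum(p_i * v_i)
0.462 * -99 = -45.738
0.154 * 143 = 22.022
0.384 * 44 = 16.896
EU = -45.738 + 22.022 + 16.896
= -6.82


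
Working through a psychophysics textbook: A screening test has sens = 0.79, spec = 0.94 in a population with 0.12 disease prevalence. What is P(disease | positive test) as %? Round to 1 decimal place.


PPV = (sens * prev) / (sens * prev + (1-spec) * (1-prev))
Numerator = 0.79 * 0.12 = 0.0948
P(positive and no disease) = (1 - spec) * (1 - prev) = (1 - 0.94) * (1 - 0.12) = 0.0528
Denominator = 0.0948 + 0.0528 = 0.1476
PPV = 0.0948 / 0.1476 = 0.642276
As percentage = 64.2


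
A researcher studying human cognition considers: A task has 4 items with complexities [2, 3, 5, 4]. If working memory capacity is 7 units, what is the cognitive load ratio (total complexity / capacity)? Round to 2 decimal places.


Total complexity = 2 + 3 + 5 + 4 = 14
Load = total / capacity = 14 / 7
= 2.00


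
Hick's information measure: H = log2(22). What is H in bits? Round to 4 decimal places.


H = log2(n)
H = log2(22)
= 4.4594


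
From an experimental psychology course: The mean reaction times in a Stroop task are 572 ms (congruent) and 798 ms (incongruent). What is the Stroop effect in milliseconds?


Stroop effect = RT(incongruent) - RT(congruent)
= 798 - 572
= 226 ms


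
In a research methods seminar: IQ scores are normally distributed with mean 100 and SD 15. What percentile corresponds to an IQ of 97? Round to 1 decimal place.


z = (IQ - mean) / SD
z = (97 - 100) / 15 = -0.2
Percentile = Phi(-0.2) * 100
Phi(-0.2) = 0.42074
= 42.1


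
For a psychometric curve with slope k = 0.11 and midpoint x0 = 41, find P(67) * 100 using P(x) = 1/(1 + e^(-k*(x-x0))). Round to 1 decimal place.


P(x) = 1/(1 + e^(-0.11*(67 - 41)))
Exponent = -0.11 * 26 = -2.86
e^(-2.86) = 0.057269
P = 1/(1 + 0.057269) = 0.945833
Percentage = 94.6


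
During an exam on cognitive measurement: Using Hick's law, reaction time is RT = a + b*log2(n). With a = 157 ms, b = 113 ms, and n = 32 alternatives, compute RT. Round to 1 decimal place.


RT = 157 + 113 * log2(32)
log2(32) = 5.0
RT = 157 + 113 * 5.0
= 157 + 565.0
= 722.0 ms


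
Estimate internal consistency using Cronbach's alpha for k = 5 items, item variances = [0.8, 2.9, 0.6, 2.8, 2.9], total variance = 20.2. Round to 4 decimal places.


alpha = (k/(k-1)) * (1 - sum(s_i^2)/s_total^2)
sum(item variances) = 10.0
k/(k-1) = 5/4 = 1.25
1 - 10.0/20.2 = 1 - 0.49505 = 0.50495
alpha = 1.25 * 0.50495
= 0.6312


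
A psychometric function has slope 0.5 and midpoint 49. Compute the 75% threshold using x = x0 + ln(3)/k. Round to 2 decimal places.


At P = 0.75: 0.75 = 1/(1 + e^(-k*(x-x0)))
Solving: e^(-k*(x-x0)) = 1/3
x = x0 + ln(3)/k
ln(3) = 1.0986
x = 49 + 1.0986/0.5
= 49 + 2.1972
= 51.20


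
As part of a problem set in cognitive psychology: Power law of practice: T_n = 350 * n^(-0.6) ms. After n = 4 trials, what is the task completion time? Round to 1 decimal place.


T_n = 350 * 4^(-0.6)
4^(-0.6) = 0.435275
T_n = 350 * 0.435275
= 152.3 ms


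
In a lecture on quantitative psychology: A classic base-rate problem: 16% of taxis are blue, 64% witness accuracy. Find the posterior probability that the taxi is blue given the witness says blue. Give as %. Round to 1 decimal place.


P(blue | says blue) = P(says blue | blue)*P(blue) / [P(says blue | blue)*P(blue) + P(says blue | not blue)*P(not blue)]
Numerator = 0.64 * 0.16 = 0.1024
False identification = 0.36 * 0.84 = 0.3024
P = 0.1024 / (0.1024 + 0.3024)
= 0.1024 / 0.4048
As percentage = 25.3


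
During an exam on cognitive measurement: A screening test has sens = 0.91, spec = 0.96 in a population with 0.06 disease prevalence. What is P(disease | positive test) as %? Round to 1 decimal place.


PPV = (sens * prev) / (sens * prev + (1-spec) * (1-prev))
Numerator = 0.91 * 0.06 = 0.0546
P(positive and no disease) = (1 - spec) * (1 - prev) = (1 - 0.96) * (1 - 0.06) = 0.0376
Denominator = 0.0546 + 0.0376 = 0.0922
PPV = 0.0546 / 0.0922 = 0.592191
As percentage = 59.2


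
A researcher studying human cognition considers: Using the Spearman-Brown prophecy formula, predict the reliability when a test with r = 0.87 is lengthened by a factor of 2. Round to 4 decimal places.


r_new = n*r / (1 + (n-1)*r)
Numerator = 2 * 0.87 = 1.74
Denominator = 1 + 1 * 0.87 = 1.87
r_new = 1.74 / 1.87
= 0.9305


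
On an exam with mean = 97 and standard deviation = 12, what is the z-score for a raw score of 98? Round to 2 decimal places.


z = (X - mu) / sigma
= (98 - 97) / 12
= 1 / 12
= 0.08


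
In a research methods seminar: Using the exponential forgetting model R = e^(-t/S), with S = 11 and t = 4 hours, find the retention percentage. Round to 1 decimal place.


R = e^(-t/S)
-t/S = -4/11 = -0.363636
R = e^(-0.363636) = 0.695144
Percentage = 0.695144 * 100
= 69.5


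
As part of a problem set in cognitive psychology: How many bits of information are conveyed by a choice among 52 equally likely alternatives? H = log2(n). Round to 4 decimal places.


H = log2(n)
H = log2(52)
= 5.7004


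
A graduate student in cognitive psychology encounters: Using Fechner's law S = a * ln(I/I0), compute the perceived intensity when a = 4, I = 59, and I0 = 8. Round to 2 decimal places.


S = 4 * ln(59/8)
I/I0 = 7.375
ln(7.375) = 1.9981
S = 4 * 1.9981
= 7.99


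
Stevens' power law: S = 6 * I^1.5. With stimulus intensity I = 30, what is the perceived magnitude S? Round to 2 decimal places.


S = 6 * 30^1.5
30^1.5 = 164.3168
S = 6 * 164.3168
= 985.90


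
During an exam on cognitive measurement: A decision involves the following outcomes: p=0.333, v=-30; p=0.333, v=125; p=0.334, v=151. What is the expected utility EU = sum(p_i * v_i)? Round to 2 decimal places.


EU = sum(p_i * v_i)
0.333 * -30 = -9.99
0.333 * 125 = 41.625
0.334 * 151 = 50.434
EU = -9.99 + 41.625 + 50.434
= 82.07


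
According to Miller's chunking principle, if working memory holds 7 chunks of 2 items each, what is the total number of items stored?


Total items = chunks * items_per_chunk
= 7 * 2
= 14


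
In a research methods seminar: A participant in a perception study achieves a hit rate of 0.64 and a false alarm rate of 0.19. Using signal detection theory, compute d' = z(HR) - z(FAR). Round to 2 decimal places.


d' = z(HR) - z(FAR)
z(0.64) = 0.3585
z(0.19) = -0.8779
d' = 0.3585 - -0.8779
= 1.24


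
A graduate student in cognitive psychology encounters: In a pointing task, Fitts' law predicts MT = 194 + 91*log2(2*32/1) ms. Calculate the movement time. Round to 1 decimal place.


MT = 194 + 91 * log2(2*32/1)
2D/W = 64.0
log2(64.0) = 6.0
MT = 194 + 91 * 6.0
= 740.0 ms


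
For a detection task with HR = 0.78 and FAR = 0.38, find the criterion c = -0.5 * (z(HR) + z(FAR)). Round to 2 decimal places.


c = -0.5 * (z(HR) + z(FAR))
z(0.78) = 0.7722
z(0.38) = -0.3055
c = -0.5 * (0.7722 + -0.3055)
= -0.5 * 0.4667
= -0.23


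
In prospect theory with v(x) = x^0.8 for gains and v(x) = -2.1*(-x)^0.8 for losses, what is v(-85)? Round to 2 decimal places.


Since x = -85 < 0, use v(x) = -lambda*(-x)^alpha
(-x) = 85
85^0.8 = 34.9571
v(-85) = -2.1 * 34.9571
= -73.41


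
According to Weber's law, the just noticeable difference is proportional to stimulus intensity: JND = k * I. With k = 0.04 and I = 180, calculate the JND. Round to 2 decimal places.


JND = k * I
JND = 0.04 * 180
= 7.20


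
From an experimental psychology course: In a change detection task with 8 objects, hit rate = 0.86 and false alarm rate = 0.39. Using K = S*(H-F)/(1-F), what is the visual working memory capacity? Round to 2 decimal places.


K = S * (H - F) / (1 - F)
H - F = 0.47
1 - F = 0.61
K = 8 * 0.47 / 0.61
= 6.16


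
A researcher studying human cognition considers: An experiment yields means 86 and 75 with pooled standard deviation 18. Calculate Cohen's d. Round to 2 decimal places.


Cohen's d = (M1 - M2) / S_pooled
= (86 - 75) / 18
= 11 / 18
= 0.61


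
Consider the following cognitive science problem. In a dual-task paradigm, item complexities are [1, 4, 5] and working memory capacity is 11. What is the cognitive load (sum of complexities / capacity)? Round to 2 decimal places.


Total complexity = 1 + 4 + 5 = 10
Load = total / capacity = 10 / 11
= 0.91


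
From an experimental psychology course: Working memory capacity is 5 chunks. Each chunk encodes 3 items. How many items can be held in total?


Total items = chunks * items_per_chunk
= 5 * 3
= 15


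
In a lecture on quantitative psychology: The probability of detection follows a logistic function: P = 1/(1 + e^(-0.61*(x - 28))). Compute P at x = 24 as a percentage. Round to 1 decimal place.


P(x) = 1/(1 + e^(-0.61*(24 - 28)))
Exponent = -0.61 * -4 = 2.44
e^(2.44) = 11.473041
P = 1/(1 + 11.473041) = 0.080173
Percentage = 8.0


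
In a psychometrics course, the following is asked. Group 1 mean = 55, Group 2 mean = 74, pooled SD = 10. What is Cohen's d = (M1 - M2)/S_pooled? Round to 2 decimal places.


Cohen's d = (M1 - M2) / S_pooled
= (55 - 74) / 10
= -19 / 10
= -1.90


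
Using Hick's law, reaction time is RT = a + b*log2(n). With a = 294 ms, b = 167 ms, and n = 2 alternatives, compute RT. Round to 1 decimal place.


RT = 294 + 167 * log2(2)
log2(2) = 1.0
RT = 294 + 167 * 1.0
= 294 + 167.0
= 461.0 ms


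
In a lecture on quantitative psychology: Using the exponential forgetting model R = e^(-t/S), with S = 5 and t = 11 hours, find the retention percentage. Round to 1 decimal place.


R = e^(-t/S)
-t/S = -11/5 = -2.2
R = e^(-2.2) = 0.110803
Percentage = 0.110803 * 100
= 11.1


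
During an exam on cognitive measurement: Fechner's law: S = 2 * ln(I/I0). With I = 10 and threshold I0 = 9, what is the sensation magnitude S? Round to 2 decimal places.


S = 2 * ln(10/9)
I/I0 = 1.111111
ln(1.111111) = 0.1054
S = 2 * 0.1054
= 0.21


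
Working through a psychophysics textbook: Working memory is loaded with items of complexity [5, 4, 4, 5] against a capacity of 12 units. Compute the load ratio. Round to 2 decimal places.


Total complexity = 5 + 4 + 4 + 5 = 18
Load = total / capacity = 18 / 12
= 1.50


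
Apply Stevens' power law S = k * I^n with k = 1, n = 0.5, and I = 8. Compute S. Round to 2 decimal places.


S = 1 * 8^0.5
8^0.5 = 2.8284
S = 1 * 2.8284
= 2.83


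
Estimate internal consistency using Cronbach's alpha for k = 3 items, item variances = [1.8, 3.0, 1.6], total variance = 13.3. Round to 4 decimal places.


alpha = (k/(k-1)) * (1 - sum(s_i^2)/s_total^2)
sum(item variances) = 6.4
k/(k-1) = 3/2 = 1.5
1 - 6.4/13.3 = 1 - 0.481203 = 0.518797
alpha = 1.5 * 0.518797
= 0.7782


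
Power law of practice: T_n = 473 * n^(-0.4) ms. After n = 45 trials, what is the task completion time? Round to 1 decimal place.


T_n = 473 * 45^(-0.4)
45^(-0.4) = 0.21813
T_n = 473 * 0.21813
= 103.2 ms


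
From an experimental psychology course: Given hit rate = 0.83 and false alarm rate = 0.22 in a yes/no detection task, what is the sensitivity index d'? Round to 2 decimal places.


d' = z(HR) - z(FAR)
z(0.83) = 0.9542
z(0.22) = -0.7722
d' = 0.9542 - -0.7722
= 1.73


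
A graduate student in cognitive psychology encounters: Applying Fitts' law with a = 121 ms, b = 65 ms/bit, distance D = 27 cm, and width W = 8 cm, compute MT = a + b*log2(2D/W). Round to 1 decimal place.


MT = 121 + 65 * log2(2*27/8)
2D/W = 6.75
log2(6.75) = 2.7549
MT = 121 + 65 * 2.7549
= 300.1 ms


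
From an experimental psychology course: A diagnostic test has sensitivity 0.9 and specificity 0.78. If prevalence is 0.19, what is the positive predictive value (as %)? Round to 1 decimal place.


PPV = (sens * prev) / (sens * prev + (1-spec) * (1-prev))
Numerator = 0.9 * 0.19 = 0.171
P(positive and no disease) = (1 - spec) * (1 - prev) = (1 - 0.78) * (1 - 0.19) = 0.1782
Denominator = 0.171 + 0.1782 = 0.3492
PPV = 0.171 / 0.3492 = 0.489691
As percentage = 49.0


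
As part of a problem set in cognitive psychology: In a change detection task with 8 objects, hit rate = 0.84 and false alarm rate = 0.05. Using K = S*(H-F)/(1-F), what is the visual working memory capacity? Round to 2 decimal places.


K = S * (H - F) / (1 - F)
H - F = 0.79
1 - F = 0.95
K = 8 * 0.79 / 0.95
= 6.65


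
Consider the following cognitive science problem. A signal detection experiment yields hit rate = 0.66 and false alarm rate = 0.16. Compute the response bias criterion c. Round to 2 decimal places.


c = -0.5 * (z(HR) + z(FAR))
z(0.66) = 0.4125
z(0.16) = -0.9945
c = -0.5 * (0.4125 + -0.9945)
= -0.5 * -0.582
= 0.29


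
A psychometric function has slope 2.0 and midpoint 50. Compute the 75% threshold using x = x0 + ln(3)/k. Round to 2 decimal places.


At P = 0.75: 0.75 = 1/(1 + e^(-k*(x-x0)))
Solving: e^(-k*(x-x0)) = 1/3
x = x0 + ln(3)/k
ln(3) = 1.0986
x = 50 + 1.0986/2.0
= 50 + 0.5493
= 50.55


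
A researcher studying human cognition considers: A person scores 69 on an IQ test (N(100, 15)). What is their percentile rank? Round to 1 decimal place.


z = (IQ - mean) / SD
z = (69 - 100) / 15 = -2.0667
Percentile = Phi(-2.0667) * 100
Phi(-2.0667) = 0.019381
= 1.9


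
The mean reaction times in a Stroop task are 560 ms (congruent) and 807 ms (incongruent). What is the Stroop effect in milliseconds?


Stroop effect = RT(incongruent) - RT(congruent)
= 807 - 560
= 247 ms


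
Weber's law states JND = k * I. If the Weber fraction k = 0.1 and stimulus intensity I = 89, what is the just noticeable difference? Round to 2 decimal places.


JND = k * I
JND = 0.1 * 89
= 8.90


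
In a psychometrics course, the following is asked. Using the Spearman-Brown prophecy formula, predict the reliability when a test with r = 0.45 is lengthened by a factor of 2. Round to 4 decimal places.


r_new = n*r / (1 + (n-1)*r)
Numerator = 2 * 0.45 = 0.9
Denominator = 1 + 1 * 0.45 = 1.45
r_new = 0.9 / 1.45
= 0.6207


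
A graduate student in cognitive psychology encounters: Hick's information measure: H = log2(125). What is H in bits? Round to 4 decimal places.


H = log2(n)
H = log2(125)
= 6.9658


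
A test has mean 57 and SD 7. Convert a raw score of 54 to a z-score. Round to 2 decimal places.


z = (X - mu) / sigma
= (54 - 57) / 7
= -3 / 7
= -0.43


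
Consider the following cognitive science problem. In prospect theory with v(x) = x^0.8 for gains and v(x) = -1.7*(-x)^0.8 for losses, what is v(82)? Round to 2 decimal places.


Since x = 82 >= 0, use v(x) = x^0.8
82^0.8 = 33.9665
v(82) = 33.97


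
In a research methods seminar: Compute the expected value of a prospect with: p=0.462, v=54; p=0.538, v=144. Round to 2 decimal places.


EU = sum(p_i * v_i)
0.462 * 54 = 24.948
0.538 * 144 = 77.472
EU = 24.948 + 77.472
= 102.42


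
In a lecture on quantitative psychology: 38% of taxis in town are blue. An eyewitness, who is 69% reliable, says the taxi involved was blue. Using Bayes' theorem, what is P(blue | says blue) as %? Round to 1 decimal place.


P(blue | says blue) = P(says blue | blue)*P(blue) / [P(says blue | blue)*P(blue) + P(says blue | not blue)*P(not blue)]
Numerator = 0.69 * 0.38 = 0.2622
False identification = 0.31 * 0.62 = 0.1922
P = 0.2622 / (0.2622 + 0.1922)
= 0.2622 / 0.4544
As percentage = 57.7


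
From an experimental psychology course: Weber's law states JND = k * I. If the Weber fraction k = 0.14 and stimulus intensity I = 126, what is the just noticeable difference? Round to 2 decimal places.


JND = k * I
JND = 0.14 * 126
= 17.64


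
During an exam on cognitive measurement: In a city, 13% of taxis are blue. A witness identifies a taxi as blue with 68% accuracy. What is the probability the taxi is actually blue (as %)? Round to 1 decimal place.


P(blue | says blue) = P(says blue | blue)*P(blue) / [P(says blue | blue)*P(blue) + P(says blue | not blue)*P(not blue)]
Numerator = 0.68 * 0.13 = 0.0884
False identification = 0.32 * 0.87 = 0.2784
P = 0.0884 / (0.0884 + 0.2784)
= 0.0884 / 0.3668
As percentage = 24.1


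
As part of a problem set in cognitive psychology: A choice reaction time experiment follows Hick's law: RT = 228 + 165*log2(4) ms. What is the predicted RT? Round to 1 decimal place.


RT = 228 + 165 * log2(4)
log2(4) = 2.0
RT = 228 + 165 * 2.0
= 228 + 330.0
= 558.0 ms


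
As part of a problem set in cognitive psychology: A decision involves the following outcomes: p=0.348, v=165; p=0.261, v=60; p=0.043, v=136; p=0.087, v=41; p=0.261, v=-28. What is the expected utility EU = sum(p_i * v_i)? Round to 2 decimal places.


EU = sum(p_i * v_i)
0.348 * 165 = 57.42
0.261 * 60 = 15.66
0.043 * 136 = 5.848
0.087 * 41 = 3.567
0.261 * -28 = -7.308
EU = 57.42 + 15.66 + 5.848 + 3.567 + -7.308
= 75.19


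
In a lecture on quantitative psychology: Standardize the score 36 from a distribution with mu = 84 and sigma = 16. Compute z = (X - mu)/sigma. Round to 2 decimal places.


z = (X - mu) / sigma
= (36 - 84) / 16
= -48 / 16
= -3.00


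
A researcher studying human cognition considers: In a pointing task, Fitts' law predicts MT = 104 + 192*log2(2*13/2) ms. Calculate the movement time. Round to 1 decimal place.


MT = 104 + 192 * log2(2*13/2)
2D/W = 13.0
log2(13.0) = 3.7004
MT = 104 + 192 * 3.7004
= 814.5 ms


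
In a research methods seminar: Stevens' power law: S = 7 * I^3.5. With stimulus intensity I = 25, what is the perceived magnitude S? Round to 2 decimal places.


S = 7 * 25^3.5
25^3.5 = 78125.0
S = 7 * 78125.0
= 546875.00


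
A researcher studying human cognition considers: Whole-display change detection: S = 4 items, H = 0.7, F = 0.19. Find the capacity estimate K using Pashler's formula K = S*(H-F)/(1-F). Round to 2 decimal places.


K = S * (H - F) / (1 - F)
H - F = 0.51
1 - F = 0.81
K = 4 * 0.51 / 0.81
= 2.52


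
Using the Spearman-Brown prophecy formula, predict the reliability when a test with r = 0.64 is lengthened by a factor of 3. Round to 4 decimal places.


r_new = n*r / (1 + (n-1)*r)
Numerator = 3 * 0.64 = 1.92
Denominator = 1 + 2 * 0.64 = 2.28
r_new = 1.92 / 2.28
= 0.8421


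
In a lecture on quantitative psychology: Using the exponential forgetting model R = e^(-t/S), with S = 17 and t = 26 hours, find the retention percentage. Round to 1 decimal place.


R = e^(-t/S)
-t/S = -26/17 = -1.529412
R = e^(-1.529412) = 0.216663
Percentage = 0.216663 * 100
= 21.7


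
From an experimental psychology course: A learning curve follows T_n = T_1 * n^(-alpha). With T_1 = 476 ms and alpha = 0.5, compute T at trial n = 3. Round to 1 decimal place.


T_n = 476 * 3^(-0.5)
3^(-0.5) = 0.57735
T_n = 476 * 0.57735
= 274.8 ms


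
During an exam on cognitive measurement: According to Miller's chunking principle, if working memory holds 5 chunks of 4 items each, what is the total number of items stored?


Total items = chunks * items_per_chunk
= 5 * 4
= 20


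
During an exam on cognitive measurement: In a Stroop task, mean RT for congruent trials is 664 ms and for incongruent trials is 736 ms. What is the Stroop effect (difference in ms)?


Stroop effect = RT(incongruent) - RT(congruent)
= 736 - 664
= 72 ms


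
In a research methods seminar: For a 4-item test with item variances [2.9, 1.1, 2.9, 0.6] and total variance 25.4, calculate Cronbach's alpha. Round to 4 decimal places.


alpha = (k/(k-1)) * (1 - sum(s_i^2)/s_total^2)
sum(item variances) = 7.5
k/(k-1) = 4/3 = 1.333333
1 - 7.5/25.4 = 1 - 0.295276 = 0.704724
alpha = 1.333333 * 0.704724
= 0.9396


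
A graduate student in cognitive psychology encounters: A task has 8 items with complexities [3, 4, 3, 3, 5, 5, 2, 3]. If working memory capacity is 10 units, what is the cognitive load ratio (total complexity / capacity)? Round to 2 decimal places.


Total complexity = 3 + 4 + 3 + 3 + 5 + 5 + 2 + 3 = 28
Load = total / capacity = 28 / 10
= 2.80
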